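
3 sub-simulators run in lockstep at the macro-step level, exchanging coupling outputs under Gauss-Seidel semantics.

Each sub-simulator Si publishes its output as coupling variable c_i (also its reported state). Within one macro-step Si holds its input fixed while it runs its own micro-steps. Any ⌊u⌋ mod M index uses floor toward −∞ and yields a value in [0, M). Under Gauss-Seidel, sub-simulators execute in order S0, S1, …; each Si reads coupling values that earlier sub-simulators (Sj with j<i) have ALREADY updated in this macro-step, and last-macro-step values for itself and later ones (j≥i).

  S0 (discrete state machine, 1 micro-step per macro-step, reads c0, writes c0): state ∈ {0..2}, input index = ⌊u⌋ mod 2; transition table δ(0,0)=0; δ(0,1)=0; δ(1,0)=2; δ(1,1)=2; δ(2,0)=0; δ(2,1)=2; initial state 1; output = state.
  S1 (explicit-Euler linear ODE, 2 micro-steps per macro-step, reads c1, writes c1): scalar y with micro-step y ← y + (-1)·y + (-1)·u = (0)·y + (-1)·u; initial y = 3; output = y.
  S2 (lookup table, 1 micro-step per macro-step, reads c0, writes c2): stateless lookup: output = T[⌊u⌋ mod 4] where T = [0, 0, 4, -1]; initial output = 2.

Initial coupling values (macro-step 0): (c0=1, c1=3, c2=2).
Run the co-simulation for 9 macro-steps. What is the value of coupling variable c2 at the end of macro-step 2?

macro 1: S0 reads c0=1 → after 1×micro: 2; S1 reads c1=3 → after 2×micro: -3; S2 reads c0=2 → after 1×micro: 4 ⇒ (c0=2, c1=-3, c2=4)
macro 2: S0 reads c0=2 → after 1×micro: 0; S1 reads c1=-3 → after 2×micro: 3; S2 reads c0=0 → after 1×micro: 0 ⇒ (c0=0, c1=3, c2=0)
macro 3: S0 reads c0=0 → after 1×micro: 0; S1 reads c1=3 → after 2×micro: -3; S2 reads c0=0 → after 1×micro: 0 ⇒ (c0=0, c1=-3, c2=0)
macro 4: S0 reads c0=0 → after 1×micro: 0; S1 reads c1=-3 → after 2×micro: 3; S2 reads c0=0 → after 1×micro: 0 ⇒ (c0=0, c1=3, c2=0)
macro 5: S0 reads c0=0 → after 1×micro: 0; S1 reads c1=3 → after 2×micro: -3; S2 reads c0=0 → after 1×micro: 0 ⇒ (c0=0, c1=-3, c2=0)
macro 6: S0 reads c0=0 → after 1×micro: 0; S1 reads c1=-3 → after 2×micro: 3; S2 reads c0=0 → after 1×micro: 0 ⇒ (c0=0, c1=3, c2=0)
macro 7: S0 reads c0=0 → after 1×micro: 0; S1 reads c1=3 → after 2×micro: -3; S2 reads c0=0 → after 1×micro: 0 ⇒ (c0=0, c1=-3, c2=0)
macro 8: S0 reads c0=0 → after 1×micro: 0; S1 reads c1=-3 → after 2×micro: 3; S2 reads c0=0 → after 1×micro: 0 ⇒ (c0=0, c1=3, c2=0)
macro 9: S0 reads c0=0 → after 1×micro: 0; S1 reads c1=3 → after 2×micro: -3; S2 reads c0=0 → after 1×micro: 0 ⇒ (c0=0, c1=-3, c2=0)

c2 at macro-step 2 = 0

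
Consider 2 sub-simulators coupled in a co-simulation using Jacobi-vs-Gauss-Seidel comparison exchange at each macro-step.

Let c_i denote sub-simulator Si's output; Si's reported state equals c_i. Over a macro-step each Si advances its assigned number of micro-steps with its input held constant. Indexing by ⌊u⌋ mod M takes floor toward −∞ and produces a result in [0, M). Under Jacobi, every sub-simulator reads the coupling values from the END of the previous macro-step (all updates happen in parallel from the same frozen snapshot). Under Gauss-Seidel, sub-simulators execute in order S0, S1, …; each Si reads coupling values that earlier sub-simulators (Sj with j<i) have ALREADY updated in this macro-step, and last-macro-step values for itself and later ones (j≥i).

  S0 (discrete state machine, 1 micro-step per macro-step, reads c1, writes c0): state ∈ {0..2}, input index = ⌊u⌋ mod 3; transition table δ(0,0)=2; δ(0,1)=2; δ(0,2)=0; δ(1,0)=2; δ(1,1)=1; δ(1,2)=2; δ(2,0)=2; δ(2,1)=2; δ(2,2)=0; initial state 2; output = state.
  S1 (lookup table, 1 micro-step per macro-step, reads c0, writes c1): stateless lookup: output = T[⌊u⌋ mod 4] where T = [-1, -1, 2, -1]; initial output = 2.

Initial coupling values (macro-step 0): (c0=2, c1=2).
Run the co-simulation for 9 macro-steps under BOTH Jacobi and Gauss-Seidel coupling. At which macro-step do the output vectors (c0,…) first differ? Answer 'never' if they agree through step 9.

[Jacobi] macro 1: S0 reads c1=2 → after 1×micro: 0; S1 reads c0=2 → after 1×micro: 2 ⇒ (c0=0, c1=2)
[Jacobi] macro 2: S0 reads c1=2 → after 1×micro: 0; S1 reads c0=0 → after 1×micro: -1 ⇒ (c0=0, c1=-1)
[Jacobi] macro 3: S0 reads c1=-1 → after 1×micro: 0; S1 reads c0=0 → after 1×micro: -1 ⇒ (c0=0, c1=-1)
[Jacobi] macro 4: S0 reads c1=-1 → after 1×micro: 0; S1 reads c0=0 → after 1×micro: -1 ⇒ (c0=0, c1=-1)
[Jacobi] macro 5: S0 reads c1=-1 → after 1×micro: 0; S1 reads c0=0 → after 1×micro: -1 ⇒ (c0=0, c1=-1)
[Jacobi] macro 6: S0 reads c1=-1 → after 1×micro: 0; S1 reads c0=0 → after 1×micro: -1 ⇒ (c0=0, c1=-1)
[Jacobi] macro 7: S0 reads c1=-1 → after 1×micro: 0; S1 reads c0=0 → after 1×micro: -1 ⇒ (c0=0, c1=-1)
[Jacobi] macro 8: S0 reads c1=-1 → after 1×micro: 0; S1 reads c0=0 → after 1×micro: -1 ⇒ (c0=0, c1=-1)
[Jacobi] macro 9: S0 reads c1=-1 → after 1×micro: 0; S1 reads c0=0 → after 1×micro: -1 ⇒ (c0=0, c1=-1)
[Gauss-Seidel] macro 1: S0 reads c1=2 → after 1×micro: 0; S1 reads c0=0 → after 1×micro: -1 ⇒ (c0=0, c1=-1)
[Gauss-Seidel] macro 2: S0 reads c1=-1 → after 1×micro: 0; S1 reads c0=0 → after 1×micro: -1 ⇒ (c0=0, c1=-1)
[Gauss-Seidel] macro 3: S0 reads c1=-1 → after 1×micro: 0; S1 reads c0=0 → after 1×micro: -1 ⇒ (c0=0, c1=-1)
[Gauss-Seidel] macro 4: S0 reads c1=-1 → after 1×micro: 0; S1 reads c0=0 → after 1×micro: -1 ⇒ (c0=0, c1=-1)
[Gauss-Seidel] macro 5: S0 reads c1=-1 → after 1×micro: 0; S1 reads c0=0 → after 1×micro: -1 ⇒ (c0=0, c1=-1)
[Gauss-Seidel] macro 6: S0 reads c1=-1 → after 1×micro: 0; S1 reads c0=0 → after 1×micro: -1 ⇒ (c0=0, c1=-1)
[Gauss-Seidel] macro 7: S0 reads c1=-1 → after 1×micro: 0; S1 reads c0=0 → after 1×micro: -1 ⇒ (c0=0, c1=-1)
[Gauss-Seidel] macro 8: S0 reads c1=-1 → after 1×micro: 0; S1 reads c0=0 → after 1×micro: -1 ⇒ (c0=0, c1=-1)
[Gauss-Seidel] macro 9: S0 reads c1=-1 → after 1×micro: 0; S1 reads c0=0 → after 1×micro: -1 ⇒ (c0=0, c1=-1)

first divergence at macro-step: 1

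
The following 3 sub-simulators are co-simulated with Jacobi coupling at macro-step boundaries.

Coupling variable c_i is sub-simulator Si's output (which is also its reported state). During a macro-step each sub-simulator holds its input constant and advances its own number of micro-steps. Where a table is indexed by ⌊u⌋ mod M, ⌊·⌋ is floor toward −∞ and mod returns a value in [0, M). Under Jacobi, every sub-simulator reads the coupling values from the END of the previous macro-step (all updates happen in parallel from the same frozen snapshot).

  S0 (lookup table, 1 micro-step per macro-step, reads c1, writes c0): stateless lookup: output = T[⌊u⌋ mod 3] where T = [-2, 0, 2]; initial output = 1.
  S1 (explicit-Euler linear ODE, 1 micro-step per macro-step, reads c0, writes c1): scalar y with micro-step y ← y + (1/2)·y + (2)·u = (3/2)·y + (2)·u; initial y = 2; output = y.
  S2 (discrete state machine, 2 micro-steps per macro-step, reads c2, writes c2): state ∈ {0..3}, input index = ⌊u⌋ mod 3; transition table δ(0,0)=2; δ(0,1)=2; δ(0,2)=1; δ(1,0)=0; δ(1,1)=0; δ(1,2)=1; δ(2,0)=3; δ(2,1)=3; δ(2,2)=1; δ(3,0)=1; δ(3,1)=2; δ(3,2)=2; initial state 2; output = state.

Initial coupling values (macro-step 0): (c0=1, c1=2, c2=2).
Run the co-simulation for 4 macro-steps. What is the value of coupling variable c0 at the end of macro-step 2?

macro 1: S0 reads c1=2 → after 1×micro: 2; S1 reads c0=1 → after 1×micro: 5; S2 reads c2=2 → after 2×micro: 1 ⇒ (c0=2, c1=5, c2=1)
macro 2: S0 reads c1=5 → after 1×micro: 2; S1 reads c0=2 → after 1×micro: 23/2; S2 reads c2=1 → after 2×micro: 2 ⇒ (c0=2, c1=23/2, c2=2)
macro 3: S0 reads c1=23/2 → after 1×micro: 2; S1 reads c0=2 → after 1×micro: 85/4; S2 reads c2=2 → after 2×micro: 1 ⇒ (c0=2, c1=85/4, c2=1)
macro 4: S0 reads c1=85/4 → after 1×micro: -2; S1 reads c0=2 → after 1×micro: 287/8; S2 reads c2=1 → after 2×micro: 2 ⇒ (c0=-2, c1=287/8, c2=2)

c0 at macro-step 2 = 2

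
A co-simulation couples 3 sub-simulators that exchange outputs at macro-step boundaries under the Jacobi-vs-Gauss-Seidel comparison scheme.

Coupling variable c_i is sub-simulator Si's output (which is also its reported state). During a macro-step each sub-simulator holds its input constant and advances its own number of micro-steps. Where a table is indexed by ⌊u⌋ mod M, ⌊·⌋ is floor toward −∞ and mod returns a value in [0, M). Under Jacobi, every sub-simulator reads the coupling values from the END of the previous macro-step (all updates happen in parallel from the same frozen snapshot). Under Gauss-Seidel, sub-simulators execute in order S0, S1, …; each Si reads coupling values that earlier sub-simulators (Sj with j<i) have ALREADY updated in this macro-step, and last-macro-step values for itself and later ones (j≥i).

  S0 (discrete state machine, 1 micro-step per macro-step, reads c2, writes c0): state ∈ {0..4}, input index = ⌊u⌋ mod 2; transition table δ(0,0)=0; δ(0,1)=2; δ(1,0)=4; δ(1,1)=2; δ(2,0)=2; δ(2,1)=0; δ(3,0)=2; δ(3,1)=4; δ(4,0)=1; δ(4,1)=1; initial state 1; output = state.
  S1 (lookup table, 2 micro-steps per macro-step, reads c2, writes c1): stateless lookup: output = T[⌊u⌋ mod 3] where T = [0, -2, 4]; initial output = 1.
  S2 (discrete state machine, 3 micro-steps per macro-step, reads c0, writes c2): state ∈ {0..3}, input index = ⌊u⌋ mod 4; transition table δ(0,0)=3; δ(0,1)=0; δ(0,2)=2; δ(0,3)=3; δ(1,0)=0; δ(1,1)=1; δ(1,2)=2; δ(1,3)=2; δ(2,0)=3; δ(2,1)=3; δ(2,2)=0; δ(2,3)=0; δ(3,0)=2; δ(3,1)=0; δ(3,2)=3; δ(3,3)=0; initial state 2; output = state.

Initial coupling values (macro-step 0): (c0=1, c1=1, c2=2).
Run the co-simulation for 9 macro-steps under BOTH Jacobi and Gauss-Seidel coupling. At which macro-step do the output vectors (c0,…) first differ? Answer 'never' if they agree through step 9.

first divergence at macro-step: 1

[Jacobi] macro 1: S0 reads c2=2 → after 1×micro: 4; S1 reads c2=2 → after 2×micro: 4; S2 reads c0=1 → after 3×micro: 0 ⇒ (c0=4, c1=4, c2=0)
[Jacobi] macro 2: S0 reads c2=0 → after 1×micro: 1; S1 reads c2=0 → after 2×micro: 0; S2 reads c0=4 → after 3×micro: 3 ⇒ (c0=1, c1=0, c2=3)
[Jacobi] macro 3: S0 reads c2=3 → after 1×micro: 2; S1 reads c2=3 → after 2×micro: 0; S2 reads c0=1 → after 3×micro: 0 ⇒ (c0=2, c1=0, c2=0)
[Jacobi] macro 4: S0 reads c2=0 → after 1×micro: 2; S1 reads c2=0 → after 2×micro: 0; S2 reads c0=2 → after 3×micro: 2 ⇒ (c0=2, c1=0, c2=2)
[Jacobi] macro 5: S0 reads c2=2 → after 1×micro: 2; S1 reads c2=2 → after 2×micro: 4; S2 reads c0=2 → after 3×micro: 0 ⇒ (c0=2, c1=4, c2=0)
[Jacobi] macro 6: S0 reads c2=0 → after 1×micro: 2; S1 reads c2=0 → after 2×micro: 0; S2 reads c0=2 → after 3×micro: 2 ⇒ (c0=2, c1=0, c2=2)
[Jacobi] macro 7: S0 reads c2=2 → after 1×micro: 2; S1 reads c2=2 → after 2×micro: 4; S2 reads c0=2 → after 3×micro: 0 ⇒ (c0=2, c1=4, c2=0)
[Jacobi] macro 8: S0 reads c2=0 → after 1×micro: 2; S1 reads c2=0 → after 2×micro: 0; S2 reads c0=2 → after 3×micro: 2 ⇒ (c0=2, c1=0, c2=2)
[Jacobi] macro 9: S0 reads c2=2 → after 1×micro: 2; S1 reads c2=2 → after 2×micro: 4; S2 reads c0=2 → after 3×micro: 0 ⇒ (c0=2, c1=4, c2=0)
[Gauss-Seidel] macro 1: S0 reads c2=2 → after 1×micro: 4; S1 reads c2=2 → after 2×micro: 4; S2 reads c0=4 → after 3×micro: 3 ⇒ (c0=4, c1=4, c2=3)
[Gauss-Seidel] macro 2: S0 reads c2=3 → after 1×micro: 1; S1 reads c2=3 → after 2×micro: 0; S2 reads c0=1 → after 3×micro: 0 ⇒ (c0=1, c1=0, c2=0)
[Gauss-Seidel] macro 3: S0 reads c2=0 → after 1×micro: 4; S1 reads c2=0 → after 2×micro: 0; S2 reads c0=4 → after 3×micro: 3 ⇒ (c0=4, c1=0, c2=3)
[Gauss-Seidel] macro 4: S0 reads c2=3 → after 1×micro: 1; S1 reads c2=3 → after 2×micro: 0; S2 reads c0=1 → after 3×micro: 0 ⇒ (c0=1, c1=0, c2=0)
[Gauss-Seidel] macro 5: S0 reads c2=0 → after 1×micro: 4; S1 reads c2=0 → after 2×micro: 0; S2 reads c0=4 → after 3×micro: 3 ⇒ (c0=4, c1=0, c2=3)
[Gauss-Seidel] macro 6: S0 reads c2=3 → after 1×micro: 1; S1 reads c2=3 → after 2×micro: 0; S2 reads c0=1 → after 3×micro: 0 ⇒ (c0=1, c1=0, c2=0)
[Gauss-Seidel] macro 7: S0 reads c2=0 → after 1×micro: 4; S1 reads c2=0 → after 2×micro: 0; S2 reads c0=4 → after 3×micro: 3 ⇒ (c0=4, c1=0, c2=3)
[Gauss-Seidel] macro 8: S0 reads c2=3 → after 1×micro: 1; S1 reads c2=3 → after 2×micro: 0; S2 reads c0=1 → after 3×micro: 0 ⇒ (c0=1, c1=0, c2=0)
[Gauss-Seidel] macro 9: S0 reads c2=0 → after 1×micro: 4; S1 reads c2=0 → after 2×micro: 0; S2 reads c0=4 → after 3×micro: 3 ⇒ (c0=4, c1=0, c2=3)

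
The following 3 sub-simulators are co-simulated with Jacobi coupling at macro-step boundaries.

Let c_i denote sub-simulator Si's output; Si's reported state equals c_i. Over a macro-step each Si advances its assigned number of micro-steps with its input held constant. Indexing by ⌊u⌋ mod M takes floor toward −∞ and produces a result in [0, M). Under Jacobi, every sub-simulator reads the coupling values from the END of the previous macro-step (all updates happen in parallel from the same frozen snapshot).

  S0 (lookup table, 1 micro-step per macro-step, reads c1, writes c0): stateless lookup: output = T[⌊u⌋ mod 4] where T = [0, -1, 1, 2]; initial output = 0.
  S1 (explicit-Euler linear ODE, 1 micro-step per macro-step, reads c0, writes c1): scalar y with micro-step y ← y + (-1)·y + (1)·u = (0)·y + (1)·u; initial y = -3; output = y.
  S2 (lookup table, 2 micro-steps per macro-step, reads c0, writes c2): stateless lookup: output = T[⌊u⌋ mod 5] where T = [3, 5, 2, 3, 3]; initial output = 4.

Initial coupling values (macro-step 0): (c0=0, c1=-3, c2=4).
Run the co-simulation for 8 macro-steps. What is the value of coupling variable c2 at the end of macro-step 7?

macro 1: S0 reads c1=-3 → after 1×micro: -1; S1 reads c0=0 → after 1×micro: 0; S2 reads c0=0 → after 2×micro: 3 ⇒ (c0=-1, c1=0, c2=3)
macro 2: S0 reads c1=0 → after 1×micro: 0; S1 reads c0=-1 → after 1×micro: -1; S2 reads c0=-1 → after 2×micro: 3 ⇒ (c0=0, c1=-1, c2=3)
macro 3: S0 reads c1=-1 → after 1×micro: 2; S1 reads c0=0 → after 1×micro: 0; S2 reads c0=0 → after 2×micro: 3 ⇒ (c0=2, c1=0, c2=3)
macro 4: S0 reads c1=0 → after 1×micro: 0; S1 reads c0=2 → after 1×micro: 2; S2 reads c0=2 → after 2×micro: 2 ⇒ (c0=0, c1=2, c2=2)
macro 5: S0 reads c1=2 → after 1×micro: 1; S1 reads c0=0 → after 1×micro: 0; S2 reads c0=0 → after 2×micro: 3 ⇒ (c0=1, c1=0, c2=3)
macro 6: S0 reads c1=0 → after 1×micro: 0; S1 reads c0=1 → after 1×micro: 1; S2 reads c0=1 → after 2×micro: 5 ⇒ (c0=0, c1=1, c2=5)
macro 7: S0 reads c1=1 → after 1×micro: -1; S1 reads c0=0 → after 1×micro: 0; S2 reads c0=0 → after 2×micro: 3 ⇒ (c0=-1, c1=0, c2=3)
macro 8: S0 reads c1=0 → after 1×micro: 0; S1 reads c0=-1 → after 1×micro: -1; S2 reads c0=-1 → after 2×micro: 3 ⇒ (c0=0, c1=-1, c2=3)

c2 at macro-step 7 = 3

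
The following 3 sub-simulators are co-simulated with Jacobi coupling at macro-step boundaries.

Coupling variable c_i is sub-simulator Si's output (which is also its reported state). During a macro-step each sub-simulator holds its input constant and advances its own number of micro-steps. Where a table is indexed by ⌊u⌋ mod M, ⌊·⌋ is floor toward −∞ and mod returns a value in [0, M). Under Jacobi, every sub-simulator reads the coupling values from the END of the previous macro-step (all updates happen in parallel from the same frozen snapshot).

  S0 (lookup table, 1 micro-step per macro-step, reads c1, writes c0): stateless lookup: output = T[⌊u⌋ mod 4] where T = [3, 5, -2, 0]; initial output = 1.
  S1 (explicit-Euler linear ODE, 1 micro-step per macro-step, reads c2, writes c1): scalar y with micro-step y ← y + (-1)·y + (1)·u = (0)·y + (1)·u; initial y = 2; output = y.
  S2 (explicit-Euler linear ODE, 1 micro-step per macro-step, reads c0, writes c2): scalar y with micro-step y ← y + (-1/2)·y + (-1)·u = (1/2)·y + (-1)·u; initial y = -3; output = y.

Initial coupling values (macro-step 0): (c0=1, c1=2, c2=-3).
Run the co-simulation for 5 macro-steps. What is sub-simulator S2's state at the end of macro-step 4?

S2 state at macro-step 4 = -117/16

macro 1: S0 reads c1=2 → after 1×micro: -2; S1 reads c2=-3 → after 1×micro: -3; S2 reads c0=1 → after 1×micro: -5/2 ⇒ (c0=-2, c1=-3, c2=-5/2)
macro 2: S0 reads c1=-3 → after 1×micro: 5; S1 reads c2=-5/2 → after 1×micro: -5/2; S2 reads c0=-2 → after 1×micro: 3/4 ⇒ (c0=5, c1=-5/2, c2=3/4)
macro 3: S0 reads c1=-5/2 → after 1×micro: 5; S1 reads c2=3/4 → after 1×micro: 3/4; S2 reads c0=5 → after 1×micro: -37/8 ⇒ (c0=5, c1=3/4, c2=-37/8)
macro 4: S0 reads c1=3/4 → after 1×micro: 3; S1 reads c2=-37/8 → after 1×micro: -37/8; S2 reads c0=5 → after 1×micro: -117/16 ⇒ (c0=3, c1=-37/8, c2=-117/16)
macro 5: S0 reads c1=-37/8 → after 1×micro: 0; S1 reads c2=-117/16 → after 1×micro: -117/16; S2 reads c0=3 → after 1×micro: -213/32 ⇒ (c0=0, c1=-117/16, c2=-213/32)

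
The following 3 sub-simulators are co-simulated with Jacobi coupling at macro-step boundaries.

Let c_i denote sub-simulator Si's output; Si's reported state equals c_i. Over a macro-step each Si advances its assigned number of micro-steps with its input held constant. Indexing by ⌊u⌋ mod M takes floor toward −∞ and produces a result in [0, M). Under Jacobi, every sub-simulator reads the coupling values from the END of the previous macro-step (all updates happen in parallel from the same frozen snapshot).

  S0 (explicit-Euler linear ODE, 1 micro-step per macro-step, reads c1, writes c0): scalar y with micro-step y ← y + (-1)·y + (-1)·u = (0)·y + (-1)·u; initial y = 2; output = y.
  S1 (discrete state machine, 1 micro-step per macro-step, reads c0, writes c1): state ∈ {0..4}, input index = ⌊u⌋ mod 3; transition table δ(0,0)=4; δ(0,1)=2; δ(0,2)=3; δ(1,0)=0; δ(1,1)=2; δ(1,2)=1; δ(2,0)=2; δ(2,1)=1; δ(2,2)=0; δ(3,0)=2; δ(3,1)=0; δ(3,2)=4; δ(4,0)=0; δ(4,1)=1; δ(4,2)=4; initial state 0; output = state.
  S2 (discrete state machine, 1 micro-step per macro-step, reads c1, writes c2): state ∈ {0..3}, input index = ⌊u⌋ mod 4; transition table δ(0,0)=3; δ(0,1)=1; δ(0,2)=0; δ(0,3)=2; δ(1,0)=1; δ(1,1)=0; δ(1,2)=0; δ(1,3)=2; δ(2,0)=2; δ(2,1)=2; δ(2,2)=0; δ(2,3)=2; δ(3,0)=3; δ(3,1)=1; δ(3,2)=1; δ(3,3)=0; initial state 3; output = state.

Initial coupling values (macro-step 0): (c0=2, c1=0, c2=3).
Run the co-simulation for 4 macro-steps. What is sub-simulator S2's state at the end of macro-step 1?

S2 state at macro-step 1 = 3

macro 1: S0 reads c1=0 → after 1×micro: 0; S1 reads c0=2 → after 1×micro: 3; S2 reads c1=0 → after 1×micro: 3 ⇒ (c0=0, c1=3, c2=3)
macro 2: S0 reads c1=3 → after 1×micro: -3; S1 reads c0=0 → after 1×micro: 2; S2 reads c1=3 → after 1×micro: 0 ⇒ (c0=-3, c1=2, c2=0)
macro 3: S0 reads c1=2 → after 1×micro: -2; S1 reads c0=-3 → after 1×micro: 2; S2 reads c1=2 → after 1×micro: 0 ⇒ (c0=-2, c1=2, c2=0)
macro 4: S0 reads c1=2 → after 1×micro: -2; S1 reads c0=-2 → after 1×micro: 1; S2 reads c1=2 → after 1×micro: 0 ⇒ (c0=-2, c1=1, c2=0)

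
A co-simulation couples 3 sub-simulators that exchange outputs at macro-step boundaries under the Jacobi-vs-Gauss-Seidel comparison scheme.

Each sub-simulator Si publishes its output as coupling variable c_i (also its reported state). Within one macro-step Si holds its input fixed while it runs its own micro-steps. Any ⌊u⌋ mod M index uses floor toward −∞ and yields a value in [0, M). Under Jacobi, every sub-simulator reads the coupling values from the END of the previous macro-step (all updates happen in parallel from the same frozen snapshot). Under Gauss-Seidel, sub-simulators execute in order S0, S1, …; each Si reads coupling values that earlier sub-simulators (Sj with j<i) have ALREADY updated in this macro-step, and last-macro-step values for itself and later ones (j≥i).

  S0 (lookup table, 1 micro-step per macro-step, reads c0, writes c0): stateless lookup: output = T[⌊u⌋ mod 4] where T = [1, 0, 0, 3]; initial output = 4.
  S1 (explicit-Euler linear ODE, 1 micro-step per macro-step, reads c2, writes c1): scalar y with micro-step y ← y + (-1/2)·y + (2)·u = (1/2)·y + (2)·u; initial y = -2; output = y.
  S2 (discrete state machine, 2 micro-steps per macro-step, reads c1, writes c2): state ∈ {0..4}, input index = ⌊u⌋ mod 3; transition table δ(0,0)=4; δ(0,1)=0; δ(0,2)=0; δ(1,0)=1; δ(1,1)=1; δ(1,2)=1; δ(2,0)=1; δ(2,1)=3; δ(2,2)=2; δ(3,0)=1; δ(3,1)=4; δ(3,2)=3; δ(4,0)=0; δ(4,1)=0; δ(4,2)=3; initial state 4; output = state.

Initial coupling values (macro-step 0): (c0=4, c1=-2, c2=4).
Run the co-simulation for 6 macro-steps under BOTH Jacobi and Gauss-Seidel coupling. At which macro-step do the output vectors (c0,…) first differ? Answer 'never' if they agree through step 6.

[Jacobi] macro 1: S0 reads c0=4 → after 1×micro: 1; S1 reads c2=4 → after 1×micro: 7; S2 reads c1=-2 → after 2×micro: 0 ⇒ (c0=1, c1=7, c2=0)
[Jacobi] macro 2: S0 reads c0=1 → after 1×micro: 0; S1 reads c2=0 → after 1×micro: 7/2; S2 reads c1=7 → after 2×micro: 0 ⇒ (c0=0, c1=7/2, c2=0)
[Jacobi] macro 3: S0 reads c0=0 → after 1×micro: 1; S1 reads c2=0 → after 1×micro: 7/4; S2 reads c1=7/2 → after 2×micro: 0 ⇒ (c0=1, c1=7/4, c2=0)
[Jacobi] macro 4: S0 reads c0=1 → after 1×micro: 0; S1 reads c2=0 → after 1×micro: 7/8; S2 reads c1=7/4 → after 2×micro: 0 ⇒ (c0=0, c1=7/8, c2=0)
[Jacobi] macro 5: S0 reads c0=0 → after 1×micro: 1; S1 reads c2=0 → after 1×micro: 7/16; S2 reads c1=7/8 → after 2×micro: 0 ⇒ (c0=1, c1=7/16, c2=0)
[Jacobi] macro 6: S0 reads c0=1 → after 1×micro: 0; S1 reads c2=0 → after 1×micro: 7/32; S2 reads c1=7/16 → after 2×micro: 0 ⇒ (c0=0, c1=7/32, c2=0)
[Gauss-Seidel] macro 1: S0 reads c0=4 → after 1×micro: 1; S1 reads c2=4 → after 1×micro: 7; S2 reads c1=7 → after 2×micro: 0 ⇒ (c0=1, c1=7, c2=0)
[Gauss-Seidel] macro 2: S0 reads c0=1 → after 1×micro: 0; S1 reads c2=0 → after 1×micro: 7/2; S2 reads c1=7/2 → after 2×micro: 0 ⇒ (c0=0, c1=7/2, c2=0)
[Gauss-Seidel] macro 3: S0 reads c0=0 → after 1×micro: 1; S1 reads c2=0 → after 1×micro: 7/4; S2 reads c1=7/4 → after 2×micro: 0 ⇒ (c0=1, c1=7/4, c2=0)
[Gauss-Seidel] macro 4: S0 reads c0=1 → after 1×micro: 0; S1 reads c2=0 → after 1×micro: 7/8; S2 reads c1=7/8 → after 2×micro: 0 ⇒ (c0=0, c1=7/8, c2=0)
[Gauss-Seidel] macro 5: S0 reads c0=0 → after 1×micro: 1; S1 reads c2=0 → after 1×micro: 7/16; S2 reads c1=7/16 → after 2×micro: 0 ⇒ (c0=1, c1=7/16, c2=0)
[Gauss-Seidel] macro 6: S0 reads c0=1 → after 1×micro: 0; S1 reads c2=0 → after 1×micro: 7/32; S2 reads c1=7/32 → after 2×micro: 0 ⇒ (c0=0, c1=7/32, c2=0)

first divergence at macro-step: never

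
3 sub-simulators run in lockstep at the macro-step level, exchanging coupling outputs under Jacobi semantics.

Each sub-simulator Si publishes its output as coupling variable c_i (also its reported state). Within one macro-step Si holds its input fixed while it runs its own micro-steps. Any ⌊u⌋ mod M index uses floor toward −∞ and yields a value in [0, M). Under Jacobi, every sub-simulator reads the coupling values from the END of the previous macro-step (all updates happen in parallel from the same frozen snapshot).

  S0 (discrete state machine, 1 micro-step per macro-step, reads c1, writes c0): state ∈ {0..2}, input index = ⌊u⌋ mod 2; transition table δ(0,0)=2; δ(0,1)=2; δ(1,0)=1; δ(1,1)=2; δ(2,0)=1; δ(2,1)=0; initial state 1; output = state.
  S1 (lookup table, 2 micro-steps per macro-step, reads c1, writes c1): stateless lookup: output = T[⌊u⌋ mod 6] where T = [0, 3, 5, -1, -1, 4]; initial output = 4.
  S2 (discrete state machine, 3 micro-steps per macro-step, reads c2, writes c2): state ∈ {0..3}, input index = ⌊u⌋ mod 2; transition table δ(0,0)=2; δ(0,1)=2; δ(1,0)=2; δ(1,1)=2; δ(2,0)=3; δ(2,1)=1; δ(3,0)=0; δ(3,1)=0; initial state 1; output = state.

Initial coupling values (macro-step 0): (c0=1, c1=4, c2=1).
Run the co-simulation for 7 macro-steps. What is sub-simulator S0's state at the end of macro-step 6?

S0 state at macro-step 6 = 2

macro 1: S0 reads c1=4 → after 1×micro: 1; S1 reads c1=4 → after 2×micro: -1; S2 reads c2=1 → after 3×micro: 2 ⇒ (c0=1, c1=-1, c2=2)
macro 2: S0 reads c1=-1 → after 1×micro: 2; S1 reads c1=-1 → after 2×micro: 4; S2 reads c2=2 → after 3×micro: 2 ⇒ (c0=2, c1=4, c2=2)
macro 3: S0 reads c1=4 → after 1×micro: 1; S1 reads c1=4 → after 2×micro: -1; S2 reads c2=2 → after 3×micro: 2 ⇒ (c0=1, c1=-1, c2=2)
macro 4: S0 reads c1=-1 → after 1×micro: 2; S1 reads c1=-1 → after 2×micro: 4; S2 reads c2=2 → after 3×micro: 2 ⇒ (c0=2, c1=4, c2=2)
macro 5: S0 reads c1=4 → after 1×micro: 1; S1 reads c1=4 → after 2×micro: -1; S2 reads c2=2 → after 3×micro: 2 ⇒ (c0=1, c1=-1, c2=2)
macro 6: S0 reads c1=-1 → after 1×micro: 2; S1 reads c1=-1 → after 2×micro: 4; S2 reads c2=2 → after 3×micro: 2 ⇒ (c0=2, c1=4, c2=2)
macro 7: S0 reads c1=4 → after 1×micro: 1; S1 reads c1=4 → after 2×micro: -1; S2 reads c2=2 → after 3×micro: 2 ⇒ (c0=1, c1=-1, c2=2)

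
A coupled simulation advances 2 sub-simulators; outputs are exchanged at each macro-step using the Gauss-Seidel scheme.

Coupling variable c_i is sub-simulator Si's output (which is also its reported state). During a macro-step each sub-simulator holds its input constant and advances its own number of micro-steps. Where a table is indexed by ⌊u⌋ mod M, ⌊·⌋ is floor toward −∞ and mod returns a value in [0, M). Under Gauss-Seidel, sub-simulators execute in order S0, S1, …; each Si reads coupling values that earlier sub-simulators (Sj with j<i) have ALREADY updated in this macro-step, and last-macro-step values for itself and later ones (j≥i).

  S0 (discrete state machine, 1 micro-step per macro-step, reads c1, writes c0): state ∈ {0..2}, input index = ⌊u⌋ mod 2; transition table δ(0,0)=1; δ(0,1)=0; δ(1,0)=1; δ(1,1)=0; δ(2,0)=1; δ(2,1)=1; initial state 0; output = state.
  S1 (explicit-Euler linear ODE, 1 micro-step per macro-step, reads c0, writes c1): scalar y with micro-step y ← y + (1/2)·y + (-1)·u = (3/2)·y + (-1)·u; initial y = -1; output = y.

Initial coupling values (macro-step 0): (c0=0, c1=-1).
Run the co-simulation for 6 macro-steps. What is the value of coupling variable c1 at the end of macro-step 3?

macro 1: S0 reads c1=-1 → after 1×micro: 0; S1 reads c0=0 → after 1×micro: -3/2 ⇒ (c0=0, c1=-3/2)
macro 2: S0 reads c1=-3/2 → after 1×micro: 1; S1 reads c0=1 → after 1×micro: -13/4 ⇒ (c0=1, c1=-13/4)
macro 3: S0 reads c1=-13/4 → after 1×micro: 1; S1 reads c0=1 → after 1×micro: -47/8 ⇒ (c0=1, c1=-47/8)
macro 4: S0 reads c1=-47/8 → after 1×micro: 1; S1 reads c0=1 → after 1×micro: -157/16 ⇒ (c0=1, c1=-157/16)
macro 5: S0 reads c1=-157/16 → after 1×micro: 1; S1 reads c0=1 → after 1×micro: -503/32 ⇒ (c0=1, c1=-503/32)
macro 6: S0 reads c1=-503/32 → after 1×micro: 1; S1 reads c0=1 → after 1×micro: -1573/64 ⇒ (c0=1, c1=-1573/64)

c1 at macro-step 3 = -47/8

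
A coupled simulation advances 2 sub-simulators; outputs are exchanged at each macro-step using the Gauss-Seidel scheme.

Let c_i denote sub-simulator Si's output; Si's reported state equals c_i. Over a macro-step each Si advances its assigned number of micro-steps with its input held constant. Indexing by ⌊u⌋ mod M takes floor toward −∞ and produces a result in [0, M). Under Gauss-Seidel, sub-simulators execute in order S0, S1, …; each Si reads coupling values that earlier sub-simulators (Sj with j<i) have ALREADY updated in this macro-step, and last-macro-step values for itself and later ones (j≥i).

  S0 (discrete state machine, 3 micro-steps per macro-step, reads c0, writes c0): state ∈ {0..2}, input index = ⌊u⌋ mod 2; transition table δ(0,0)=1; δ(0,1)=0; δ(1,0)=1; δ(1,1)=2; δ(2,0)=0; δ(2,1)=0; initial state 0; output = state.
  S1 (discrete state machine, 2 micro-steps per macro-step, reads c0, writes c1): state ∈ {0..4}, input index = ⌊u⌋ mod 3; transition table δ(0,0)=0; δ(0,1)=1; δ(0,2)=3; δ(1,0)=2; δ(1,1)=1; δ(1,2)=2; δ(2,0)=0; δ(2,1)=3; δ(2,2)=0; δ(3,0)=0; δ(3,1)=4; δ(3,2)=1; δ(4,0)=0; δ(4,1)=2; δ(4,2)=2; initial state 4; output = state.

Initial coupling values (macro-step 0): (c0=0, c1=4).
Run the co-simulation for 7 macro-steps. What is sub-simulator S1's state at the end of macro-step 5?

macro 1: S0 reads c0=0 → after 3×micro: 1; S1 reads c0=1 → after 2×micro: 3 ⇒ (c0=1, c1=3)
macro 2: S0 reads c0=1 → after 3×micro: 0; S1 reads c0=0 → after 2×micro: 0 ⇒ (c0=0, c1=0)
macro 3: S0 reads c0=0 → after 3×micro: 1; S1 reads c0=1 → after 2×micro: 1 ⇒ (c0=1, c1=1)
macro 4: S0 reads c0=1 → after 3×micro: 0; S1 reads c0=0 → after 2×micro: 0 ⇒ (c0=0, c1=0)
macro 5: S0 reads c0=0 → after 3×micro: 1; S1 reads c0=1 → after 2×micro: 1 ⇒ (c0=1, c1=1)
macro 6: S0 reads c0=1 → after 3×micro: 0; S1 reads c0=0 → after 2×micro: 0 ⇒ (c0=0, c1=0)
macro 7: S0 reads c0=0 → after 3×micro: 1; S1 reads c0=1 → after 2×micro: 1 ⇒ (c0=1, c1=1)

S1 state at macro-step 5 = 1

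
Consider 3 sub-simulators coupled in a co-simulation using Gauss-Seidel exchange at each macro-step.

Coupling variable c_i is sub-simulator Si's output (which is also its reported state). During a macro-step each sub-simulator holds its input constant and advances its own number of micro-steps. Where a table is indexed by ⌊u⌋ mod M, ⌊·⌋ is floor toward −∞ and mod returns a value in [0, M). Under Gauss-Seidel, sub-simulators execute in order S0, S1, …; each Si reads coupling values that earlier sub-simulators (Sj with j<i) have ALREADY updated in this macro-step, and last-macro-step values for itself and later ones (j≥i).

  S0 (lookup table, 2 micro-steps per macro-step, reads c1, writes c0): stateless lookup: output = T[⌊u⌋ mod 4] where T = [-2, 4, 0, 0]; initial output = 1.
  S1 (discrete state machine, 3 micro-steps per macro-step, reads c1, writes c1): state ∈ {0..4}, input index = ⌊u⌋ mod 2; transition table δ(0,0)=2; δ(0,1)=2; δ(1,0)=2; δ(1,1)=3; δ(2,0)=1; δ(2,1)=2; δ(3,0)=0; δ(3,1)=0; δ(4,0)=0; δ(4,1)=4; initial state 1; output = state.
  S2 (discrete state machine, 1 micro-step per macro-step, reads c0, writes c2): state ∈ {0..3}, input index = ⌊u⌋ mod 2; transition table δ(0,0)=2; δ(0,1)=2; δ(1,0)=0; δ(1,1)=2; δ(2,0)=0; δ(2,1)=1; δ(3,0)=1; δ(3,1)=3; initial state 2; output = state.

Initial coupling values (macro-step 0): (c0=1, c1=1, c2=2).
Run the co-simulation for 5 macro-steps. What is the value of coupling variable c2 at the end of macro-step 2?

c2 at macro-step 2 = 2

macro 1: S0 reads c1=1 → after 2×micro: 4; S1 reads c1=1 → after 3×micro: 2; S2 reads c0=4 → after 1×micro: 0 ⇒ (c0=4, c1=2, c2=0)
macro 2: S0 reads c1=2 → after 2×micro: 0; S1 reads c1=2 → after 3×micro: 1; S2 reads c0=0 → after 1×micro: 2 ⇒ (c0=0, c1=1, c2=2)
macro 3: S0 reads c1=1 → after 2×micro: 4; S1 reads c1=1 → after 3×micro: 2; S2 reads c0=4 → after 1×micro: 0 ⇒ (c0=4, c1=2, c2=0)
macro 4: S0 reads c1=2 → after 2×micro: 0; S1 reads c1=2 → after 3×micro: 1; S2 reads c0=0 → after 1×micro: 2 ⇒ (c0=0, c1=1, c2=2)
macro 5: S0 reads c1=1 → after 2×micro: 4; S1 reads c1=1 → after 3×micro: 2; S2 reads c0=4 → after 1×micro: 0 ⇒ (c0=4, c1=2, c2=0)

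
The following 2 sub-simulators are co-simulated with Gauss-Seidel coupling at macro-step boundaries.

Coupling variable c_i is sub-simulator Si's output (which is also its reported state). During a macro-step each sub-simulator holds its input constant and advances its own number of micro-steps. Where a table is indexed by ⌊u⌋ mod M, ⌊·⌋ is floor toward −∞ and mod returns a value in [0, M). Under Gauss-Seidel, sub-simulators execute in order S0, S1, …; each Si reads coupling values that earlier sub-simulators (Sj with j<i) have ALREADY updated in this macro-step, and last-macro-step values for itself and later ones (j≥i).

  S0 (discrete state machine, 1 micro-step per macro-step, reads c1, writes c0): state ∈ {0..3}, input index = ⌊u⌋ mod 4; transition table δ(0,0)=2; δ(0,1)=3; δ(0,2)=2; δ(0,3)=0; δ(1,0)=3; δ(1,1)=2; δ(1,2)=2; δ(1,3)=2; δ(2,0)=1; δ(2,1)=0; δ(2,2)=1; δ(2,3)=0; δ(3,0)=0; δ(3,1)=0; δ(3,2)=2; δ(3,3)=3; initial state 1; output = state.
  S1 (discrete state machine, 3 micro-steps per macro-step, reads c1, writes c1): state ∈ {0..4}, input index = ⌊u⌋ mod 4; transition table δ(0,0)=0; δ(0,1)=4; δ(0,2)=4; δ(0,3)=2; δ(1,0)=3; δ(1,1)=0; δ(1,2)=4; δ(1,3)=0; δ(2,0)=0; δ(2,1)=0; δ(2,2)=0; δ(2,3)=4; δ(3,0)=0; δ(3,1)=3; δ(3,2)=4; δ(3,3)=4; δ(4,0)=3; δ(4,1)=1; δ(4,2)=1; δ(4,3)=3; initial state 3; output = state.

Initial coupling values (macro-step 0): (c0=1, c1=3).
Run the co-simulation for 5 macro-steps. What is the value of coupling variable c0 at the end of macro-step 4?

c0 at macro-step 4 = 0

macro 1: S0 reads c1=3 → after 1×micro: 2; S1 reads c1=3 → after 3×micro: 4 ⇒ (c0=2, c1=4)
macro 2: S0 reads c1=4 → after 1×micro: 1; S1 reads c1=4 → after 3×micro: 0 ⇒ (c0=1, c1=0)
macro 3: S0 reads c1=0 → after 1×micro: 3; S1 reads c1=0 → after 3×micro: 0 ⇒ (c0=3, c1=0)
macro 4: S0 reads c1=0 → after 1×micro: 0; S1 reads c1=0 → after 3×micro: 0 ⇒ (c0=0, c1=0)
macro 5: S0 reads c1=0 → after 1×micro: 2; S1 reads c1=0 → after 3×micro: 0 ⇒ (c0=2, c1=0)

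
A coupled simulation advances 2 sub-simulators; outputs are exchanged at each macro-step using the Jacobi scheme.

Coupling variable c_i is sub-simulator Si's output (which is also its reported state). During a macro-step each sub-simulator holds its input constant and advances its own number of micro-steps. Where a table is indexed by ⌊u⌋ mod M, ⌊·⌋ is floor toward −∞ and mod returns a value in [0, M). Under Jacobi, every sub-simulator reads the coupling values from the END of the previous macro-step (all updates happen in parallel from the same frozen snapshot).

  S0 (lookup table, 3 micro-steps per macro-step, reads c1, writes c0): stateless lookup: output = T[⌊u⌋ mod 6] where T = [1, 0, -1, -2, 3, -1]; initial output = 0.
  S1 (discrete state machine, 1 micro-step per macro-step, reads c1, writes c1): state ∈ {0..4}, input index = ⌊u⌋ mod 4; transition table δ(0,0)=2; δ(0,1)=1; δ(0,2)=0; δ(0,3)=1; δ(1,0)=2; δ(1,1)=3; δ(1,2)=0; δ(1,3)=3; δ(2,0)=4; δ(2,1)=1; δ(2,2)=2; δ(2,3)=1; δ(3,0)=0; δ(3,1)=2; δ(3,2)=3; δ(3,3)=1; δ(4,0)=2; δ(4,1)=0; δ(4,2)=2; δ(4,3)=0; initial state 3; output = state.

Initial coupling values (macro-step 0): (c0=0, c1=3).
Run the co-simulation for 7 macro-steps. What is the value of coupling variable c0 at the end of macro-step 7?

c0 at macro-step 7 = -2

macro 1: S0 reads c1=3 → after 3×micro: -2; S1 reads c1=3 → after 1×micro: 1 ⇒ (c0=-2, c1=1)
macro 2: S0 reads c1=1 → after 3×micro: 0; S1 reads c1=1 → after 1×micro: 3 ⇒ (c0=0, c1=3)
macro 3: S0 reads c1=3 → after 3×micro: -2; S1 reads c1=3 → after 1×micro: 1 ⇒ (c0=-2, c1=1)
macro 4: S0 reads c1=1 → after 3×micro: 0; S1 reads c1=1 → after 1×micro: 3 ⇒ (c0=0, c1=3)
macro 5: S0 reads c1=3 → after 3×micro: -2; S1 reads c1=3 → after 1×micro: 1 ⇒ (c0=-2, c1=1)
macro 6: S0 reads c1=1 → after 3×micro: 0; S1 reads c1=1 → after 1×micro: 3 ⇒ (c0=0, c1=3)
macro 7: S0 reads c1=3 → after 3×micro: -2; S1 reads c1=3 → after 1×micro: 1 ⇒ (c0=-2, c1=1)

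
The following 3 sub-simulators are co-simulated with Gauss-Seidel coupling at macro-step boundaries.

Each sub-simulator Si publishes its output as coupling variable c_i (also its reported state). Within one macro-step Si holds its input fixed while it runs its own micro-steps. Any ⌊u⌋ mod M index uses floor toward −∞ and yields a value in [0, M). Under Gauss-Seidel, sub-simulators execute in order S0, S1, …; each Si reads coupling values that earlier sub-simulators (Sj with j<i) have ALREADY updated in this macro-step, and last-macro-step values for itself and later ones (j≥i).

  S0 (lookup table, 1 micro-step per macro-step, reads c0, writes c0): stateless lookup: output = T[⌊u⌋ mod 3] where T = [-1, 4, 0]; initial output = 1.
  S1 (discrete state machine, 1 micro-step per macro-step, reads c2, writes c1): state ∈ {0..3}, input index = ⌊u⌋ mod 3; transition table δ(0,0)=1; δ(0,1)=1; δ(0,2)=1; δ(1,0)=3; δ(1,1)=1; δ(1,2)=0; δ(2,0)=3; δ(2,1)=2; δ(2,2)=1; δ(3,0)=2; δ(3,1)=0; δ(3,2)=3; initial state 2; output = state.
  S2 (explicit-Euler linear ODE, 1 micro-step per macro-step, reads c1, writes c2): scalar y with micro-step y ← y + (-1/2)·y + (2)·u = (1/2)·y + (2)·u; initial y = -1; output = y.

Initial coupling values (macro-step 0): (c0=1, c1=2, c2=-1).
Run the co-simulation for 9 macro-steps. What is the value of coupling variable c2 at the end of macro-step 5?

macro 1: S0 reads c0=1 → after 1×micro: 4; S1 reads c2=-1 → after 1×micro: 1; S2 reads c1=1 → after 1×micro: 3/2 ⇒ (c0=4, c1=1, c2=3/2)
macro 2: S0 reads c0=4 → after 1×micro: 4; S1 reads c2=3/2 → after 1×micro: 1; S2 reads c1=1 → after 1×micro: 11/4 ⇒ (c0=4, c1=1, c2=11/4)
macro 3: S0 reads c0=4 → after 1×micro: 4; S1 reads c2=11/4 → after 1×micro: 0; S2 reads c1=0 → after 1×micro: 11/8 ⇒ (c0=4, c1=0, c2=11/8)
macro 4: S0 reads c0=4 → after 1×micro: 4; S1 reads c2=11/8 → after 1×micro: 1; S2 reads c1=1 → after 1×micro: 43/16 ⇒ (c0=4, c1=1, c2=43/16)
macro 5: S0 reads c0=4 → after 1×micro: 4; S1 reads c2=43/16 → after 1×micro: 0; S2 reads c1=0 → after 1×micro: 43/32 ⇒ (c0=4, c1=0, c2=43/32)
macro 6: S0 reads c0=4 → after 1×micro: 4; S1 reads c2=43/32 → after 1×micro: 1; S2 reads c1=1 → after 1×micro: 171/64 ⇒ (c0=4, c1=1, c2=171/64)
macro 7: S0 reads c0=4 → after 1×micro: 4; S1 reads c2=171/64 → after 1×micro: 0; S2 reads c1=0 → after 1×micro: 171/128 ⇒ (c0=4, c1=0, c2=171/128)
macro 8: S0 reads c0=4 → after 1×micro: 4; S1 reads c2=171/128 → after 1×micro: 1; S2 reads c1=1 → after 1×micro: 683/256 ⇒ (c0=4, c1=1, c2=683/256)
macro 9: S0 reads c0=4 → after 1×micro: 4; S1 reads c2=683/256 → after 1×micro: 0; S2 reads c1=0 → after 1×micro: 683/512 ⇒ (c0=4, c1=0, c2=683/512)

c2 at macro-step 5 = 43/32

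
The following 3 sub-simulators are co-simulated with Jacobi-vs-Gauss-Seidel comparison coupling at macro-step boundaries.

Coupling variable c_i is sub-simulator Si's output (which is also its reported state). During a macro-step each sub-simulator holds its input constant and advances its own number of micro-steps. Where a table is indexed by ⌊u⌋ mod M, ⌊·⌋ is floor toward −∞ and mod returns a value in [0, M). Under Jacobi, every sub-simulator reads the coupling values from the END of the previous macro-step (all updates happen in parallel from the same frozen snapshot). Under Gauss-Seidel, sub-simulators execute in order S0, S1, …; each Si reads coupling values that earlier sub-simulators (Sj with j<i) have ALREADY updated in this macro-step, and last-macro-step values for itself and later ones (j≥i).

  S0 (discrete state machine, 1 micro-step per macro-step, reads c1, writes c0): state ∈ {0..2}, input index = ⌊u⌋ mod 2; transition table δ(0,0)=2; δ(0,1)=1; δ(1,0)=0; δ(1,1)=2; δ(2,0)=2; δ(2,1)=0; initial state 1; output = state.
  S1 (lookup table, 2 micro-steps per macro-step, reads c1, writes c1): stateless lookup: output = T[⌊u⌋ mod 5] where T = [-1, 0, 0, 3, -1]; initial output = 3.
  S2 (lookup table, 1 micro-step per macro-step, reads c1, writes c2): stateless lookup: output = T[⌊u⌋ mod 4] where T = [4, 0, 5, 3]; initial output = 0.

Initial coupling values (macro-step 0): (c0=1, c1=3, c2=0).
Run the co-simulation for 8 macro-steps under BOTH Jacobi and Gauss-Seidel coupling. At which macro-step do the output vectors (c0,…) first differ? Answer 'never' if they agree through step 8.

first divergence at macro-step: never

[Jacobi] macro 1: S0 reads c1=3 → after 1×micro: 2; S1 reads c1=3 → after 2×micro: 3; S2 reads c1=3 → after 1×micro: 3 ⇒ (c0=2, c1=3, c2=3)
[Jacobi] macro 2: S0 reads c1=3 → after 1×micro: 0; S1 reads c1=3 → after 2×micro: 3; S2 reads c1=3 → after 1×micro: 3 ⇒ (c0=0, c1=3, c2=3)
[Jacobi] macro 3: S0 reads c1=3 → after 1×micro: 1; S1 reads c1=3 → after 2×micro: 3; S2 reads c1=3 → after 1×micro: 3 ⇒ (c0=1, c1=3, c2=3)
[Jacobi] macro 4: S0 reads c1=3 → after 1×micro: 2; S1 reads c1=3 → after 2×micro: 3; S2 reads c1=3 → after 1×micro: 3 ⇒ (c0=2, c1=3, c2=3)
[Jacobi] macro 5: S0 reads c1=3 → after 1×micro: 0; S1 reads c1=3 → after 2×micro: 3; S2 reads c1=3 → after 1×micro: 3 ⇒ (c0=0, c1=3, c2=3)
[Jacobi] macro 6: S0 reads c1=3 → after 1×micro: 1; S1 reads c1=3 → after 2×micro: 3; S2 reads c1=3 → after 1×micro: 3 ⇒ (c0=1, c1=3, c2=3)
[Jacobi] macro 7: S0 reads c1=3 → after 1×micro: 2; S1 reads c1=3 → after 2×micro: 3; S2 reads c1=3 → after 1×micro: 3 ⇒ (c0=2, c1=3, c2=3)
[Jacobi] macro 8: S0 reads c1=3 → after 1×micro: 0; S1 reads c1=3 → after 2×micro: 3; S2 reads c1=3 → after 1×micro: 3 ⇒ (c0=0, c1=3, c2=3)
[Gauss-Seidel] macro 1: S0 reads c1=3 → after 1×micro: 2; S1 reads c1=3 → after 2×micro: 3; S2 reads c1=3 → after 1×micro: 3 ⇒ (c0=2, c1=3, c2=3)
[Gauss-Seidel] macro 2: S0 reads c1=3 → after 1×micro: 0; S1 reads c1=3 → after 2×micro: 3; S2 reads c1=3 → after 1×micro: 3 ⇒ (c0=0, c1=3, c2=3)
[Gauss-Seidel] macro 3: S0 reads c1=3 → after 1×micro: 1; S1 reads c1=3 → after 2×micro: 3; S2 reads c1=3 → after 1×micro: 3 ⇒ (c0=1, c1=3, c2=3)
[Gauss-Seidel] macro 4: S0 reads c1=3 → after 1×micro: 2; S1 reads c1=3 → after 2×micro: 3; S2 reads c1=3 → after 1×micro: 3 ⇒ (c0=2, c1=3, c2=3)
[Gauss-Seidel] macro 5: S0 reads c1=3 → after 1×micro: 0; S1 reads c1=3 → after 2×micro: 3; S2 reads c1=3 → after 1×micro: 3 ⇒ (c0=0, c1=3, c2=3)
[Gauss-Seidel] macro 6: S0 reads c1=3 → after 1×micro: 1; S1 reads c1=3 → after 2×micro: 3; S2 reads c1=3 → after 1×micro: 3 ⇒ (c0=1, c1=3, c2=3)
[Gauss-Seidel] macro 7: S0 reads c1=3 → after 1×micro: 2; S1 reads c1=3 → after 2×micro: 3; S2 reads c1=3 → after 1×micro: 3 ⇒ (c0=2, c1=3, c2=3)
[Gauss-Seidel] macro 8: S0 reads c1=3 → after 1×micro: 0; S1 reads c1=3 → after 2×micro: 3; S2 reads c1=3 → after 1×micro: 3 ⇒ (c0=0, c1=3, c2=3)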